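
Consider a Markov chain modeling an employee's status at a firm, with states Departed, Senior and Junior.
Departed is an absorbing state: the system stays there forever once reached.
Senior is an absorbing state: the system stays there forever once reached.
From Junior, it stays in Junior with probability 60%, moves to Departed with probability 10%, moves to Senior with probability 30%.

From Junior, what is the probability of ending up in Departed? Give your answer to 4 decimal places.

0.2500

Let h(s) be the probability of absorption at Departed starting from transient state s. Then h(Departed) = 1 and h(Senior) = 0. By first-step analysis:
h(Junior) = 0.1·1 + 0.3·0 + 0.6·h(Junior)
Solving: h(Junior) = 0.2500.
Starting from Junior, the probability is 0.2500.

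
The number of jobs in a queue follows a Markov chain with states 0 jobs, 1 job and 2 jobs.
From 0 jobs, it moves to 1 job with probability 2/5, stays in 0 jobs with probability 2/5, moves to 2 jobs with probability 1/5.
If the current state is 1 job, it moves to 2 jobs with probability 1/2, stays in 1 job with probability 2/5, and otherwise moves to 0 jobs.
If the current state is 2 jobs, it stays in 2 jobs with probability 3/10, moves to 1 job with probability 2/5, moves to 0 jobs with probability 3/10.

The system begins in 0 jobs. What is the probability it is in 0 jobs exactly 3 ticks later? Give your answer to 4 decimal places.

Propagate the distribution vector 3 ticks from 0 jobs.
After 0 ticks: (1.0000, 0.0000, 0.0000)
After 1 tick: (0.4000, 0.4000, 0.2000)
After 2 ticks: (0.2600, 0.4000, 0.3400)
After 3 ticks: (0.2460, 0.4000, 0.3540)
P(in 0 jobs after 3 ticks) = 0.2460

0.2460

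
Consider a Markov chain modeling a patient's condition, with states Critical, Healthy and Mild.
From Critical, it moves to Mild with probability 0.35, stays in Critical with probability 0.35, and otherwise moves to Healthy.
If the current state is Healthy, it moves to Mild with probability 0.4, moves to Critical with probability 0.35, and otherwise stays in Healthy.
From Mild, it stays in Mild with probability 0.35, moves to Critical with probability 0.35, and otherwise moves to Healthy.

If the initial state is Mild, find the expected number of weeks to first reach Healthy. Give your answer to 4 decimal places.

3.3333

Let t(s) be the expected number of weeks to first reach Healthy from state s, with t(Healthy) = 0. Conditioning on the first week:
t(Critical) = 1 + 0.35·t(Critical) + 0.35·t(Mild)
t(Mild) = 1 + 0.35·t(Critical) + 0.35·t(Mild)
Solving: t(Critical) = 3.3333, t(Mild) = 3.3333.
Expected weeks from Mild to Healthy: 3.3333.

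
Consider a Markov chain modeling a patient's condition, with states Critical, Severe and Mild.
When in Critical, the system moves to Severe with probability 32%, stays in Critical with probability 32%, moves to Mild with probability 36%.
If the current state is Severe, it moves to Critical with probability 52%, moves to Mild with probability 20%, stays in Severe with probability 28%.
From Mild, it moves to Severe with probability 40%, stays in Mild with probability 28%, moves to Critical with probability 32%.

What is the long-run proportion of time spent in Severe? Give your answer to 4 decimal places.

Let the stationary distribution be π with π = πP and π_1 + π_2 + π_3 = 1.
π_1 = 0.32·π_1 + 0.52·π_2 + 0.32·π_3
π_2 = 0.32·π_1 + 0.28·π_2 + 0.4·π_3
Solving with the normalization constraint gives π = (0.3859, 0.3296, 0.2845).
So the stationary probability of Severe is 0.3296.

0.3296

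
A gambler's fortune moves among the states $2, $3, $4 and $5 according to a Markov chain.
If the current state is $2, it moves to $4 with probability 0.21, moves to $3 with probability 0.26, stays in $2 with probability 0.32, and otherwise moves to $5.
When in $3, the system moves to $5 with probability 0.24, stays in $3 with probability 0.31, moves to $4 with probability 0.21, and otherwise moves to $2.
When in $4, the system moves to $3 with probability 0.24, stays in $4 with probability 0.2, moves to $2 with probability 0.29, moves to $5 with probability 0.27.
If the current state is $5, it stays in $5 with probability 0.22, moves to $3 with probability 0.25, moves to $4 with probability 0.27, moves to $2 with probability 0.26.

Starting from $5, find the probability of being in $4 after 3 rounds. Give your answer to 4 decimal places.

0.2219

Propagate the distribution vector 3 rounds from $5.
After 0 rounds: (0.0000, 0.0000, 0.0000, 1.0000)
After 1 round: (0.2600, 0.2500, 0.2700, 0.2200)
After 2 rounds: (0.2787, 0.2649, 0.2205, 0.2359)
After 3 rounds: (0.2780, 0.2665, 0.2219, 0.2335)
P(in $4 after 3 rounds) = 0.2219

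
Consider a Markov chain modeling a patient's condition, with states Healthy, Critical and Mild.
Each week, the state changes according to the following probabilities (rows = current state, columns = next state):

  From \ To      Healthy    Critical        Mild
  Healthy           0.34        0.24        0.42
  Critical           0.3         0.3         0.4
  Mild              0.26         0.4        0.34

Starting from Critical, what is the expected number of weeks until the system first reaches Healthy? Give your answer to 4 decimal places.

3.5099

Let t(s) be the expected number of weeks to first reach Healthy from state s, with t(Healthy) = 0. Conditioning on the first week:
t(Critical) = 1 + 0.3·t(Critical) + 0.4·t(Mild)
t(Mild) = 1 + 0.4·t(Critical) + 0.34·t(Mild)
Solving: t(Critical) = 3.5099, t(Mild) = 3.6424.
Expected weeks from Critical to Healthy: 3.5099.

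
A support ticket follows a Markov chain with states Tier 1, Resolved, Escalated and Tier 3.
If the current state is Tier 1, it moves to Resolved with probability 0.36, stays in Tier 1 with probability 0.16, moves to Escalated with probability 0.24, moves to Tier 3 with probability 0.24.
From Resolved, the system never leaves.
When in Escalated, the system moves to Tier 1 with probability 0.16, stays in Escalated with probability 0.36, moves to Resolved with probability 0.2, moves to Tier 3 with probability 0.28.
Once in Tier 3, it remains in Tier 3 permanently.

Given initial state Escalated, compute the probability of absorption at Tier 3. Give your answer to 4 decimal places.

0.5481

Let h(s) be the probability of absorption at Tier 3 starting from transient state s. Then h(Tier 3) = 1 and h(Resolved) = 0. By first-step analysis:
h(Tier 1) = 0.16·h(Tier 1) + 0.36·0 + 0.24·h(Escalated) + 0.24·1
h(Escalated) = 0.16·h(Tier 1) + 0.2·0 + 0.36·h(Escalated) + 0.28·1
Solving: h(Tier 1) = 0.4423, h(Escalated) = 0.5481.
Starting from Escalated, the probability is 0.5481.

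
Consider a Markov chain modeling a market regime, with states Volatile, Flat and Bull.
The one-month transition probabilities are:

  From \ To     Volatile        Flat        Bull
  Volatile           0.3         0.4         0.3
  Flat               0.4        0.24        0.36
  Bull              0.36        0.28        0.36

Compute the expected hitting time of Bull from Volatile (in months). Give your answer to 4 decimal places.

Let t(s) be the expected number of months to first reach Bull from state s, with t(Bull) = 0. Conditioning on the first month:
t(Volatile) = 1 + 0.3·t(Volatile) + 0.4·t(Flat)
t(Flat) = 1 + 0.4·t(Volatile) + 0.24·t(Flat)
Solving: t(Volatile) = 3.1183, t(Flat) = 2.9570.
Expected months from Volatile to Bull: 3.1183.

3.1183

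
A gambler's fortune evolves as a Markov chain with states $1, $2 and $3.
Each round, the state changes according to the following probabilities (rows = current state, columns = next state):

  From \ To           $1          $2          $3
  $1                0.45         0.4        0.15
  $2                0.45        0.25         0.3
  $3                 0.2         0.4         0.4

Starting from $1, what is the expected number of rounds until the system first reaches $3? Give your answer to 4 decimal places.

Let t(s) be the expected number of rounds to first reach $3 from state s, with t($3) = 0. Conditioning on the first round:
t($1) = 1 + 0.45·t($1) + 0.4·t($2)
t($2) = 1 + 0.45·t($1) + 0.25·t($2)
Solving: t($1) = 4.9462, t($2) = 4.3011.
Expected rounds from $1 to $3: 4.9462.

4.9462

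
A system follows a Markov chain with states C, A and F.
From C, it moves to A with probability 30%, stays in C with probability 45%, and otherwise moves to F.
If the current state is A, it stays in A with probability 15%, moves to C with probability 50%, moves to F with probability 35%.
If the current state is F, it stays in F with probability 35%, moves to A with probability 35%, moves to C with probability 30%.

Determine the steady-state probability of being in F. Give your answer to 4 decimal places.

0.3083

Let the stationary distribution be π with π = πP and π_1 + π_2 + π_3 = 1.
π_1 = 0.45·π_1 + 0.5·π_2 + 0.3·π_3
π_2 = 0.3·π_1 + 0.15·π_2 + 0.35·π_3
Solving with the normalization constraint gives π = (0.4175, 0.2743, 0.3083).
So the stationary probability of F is 0.3083.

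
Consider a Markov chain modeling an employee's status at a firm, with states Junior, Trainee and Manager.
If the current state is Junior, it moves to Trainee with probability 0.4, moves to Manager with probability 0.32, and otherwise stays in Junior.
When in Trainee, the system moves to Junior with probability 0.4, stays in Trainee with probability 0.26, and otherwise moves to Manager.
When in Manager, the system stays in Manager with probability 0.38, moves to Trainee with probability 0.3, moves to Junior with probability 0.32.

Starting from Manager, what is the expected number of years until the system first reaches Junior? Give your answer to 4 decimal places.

Let t(s) be the expected number of years to first reach Junior from state s, with t(Junior) = 0. Conditioning on the first year:
t(Trainee) = 1 + 0.26·t(Trainee) + 0.34·t(Manager)
t(Manager) = 1 + 0.3·t(Trainee) + 0.38·t(Manager)
Solving: t(Trainee) = 2.6906, t(Manager) = 2.9148.
Expected years from Manager to Junior: 2.9148.

2.9148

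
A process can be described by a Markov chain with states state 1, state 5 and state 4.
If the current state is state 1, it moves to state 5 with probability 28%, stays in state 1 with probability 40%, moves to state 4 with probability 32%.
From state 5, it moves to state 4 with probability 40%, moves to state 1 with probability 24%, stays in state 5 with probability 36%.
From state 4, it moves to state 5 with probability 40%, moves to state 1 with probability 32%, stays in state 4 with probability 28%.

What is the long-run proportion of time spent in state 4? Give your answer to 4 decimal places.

Let the stationary distribution be π with π = πP and π_1 + π_2 + π_3 = 1.
π_1 = 0.4·π_1 + 0.24·π_2 + 0.32·π_3
π_2 = 0.28·π_1 + 0.36·π_2 + 0.4·π_3
Solving with the normalization constraint gives π = (0.3176, 0.3480, 0.3345).
So the stationary probability of state 4 is 0.3345.

0.3345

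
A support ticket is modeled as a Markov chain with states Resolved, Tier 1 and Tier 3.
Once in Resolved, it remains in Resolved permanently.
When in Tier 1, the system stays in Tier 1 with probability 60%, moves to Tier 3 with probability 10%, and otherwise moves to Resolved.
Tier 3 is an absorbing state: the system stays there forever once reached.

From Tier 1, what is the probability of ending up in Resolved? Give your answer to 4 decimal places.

Let h(s) be the probability of absorption at Resolved starting from transient state s. Then h(Resolved) = 1 and h(Tier 3) = 0. By first-step analysis:
h(Tier 1) = 0.3·1 + 0.6·h(Tier 1) + 0.1·0
Solving: h(Tier 1) = 0.7500.
Starting from Tier 1, the probability is 0.7500.

0.7500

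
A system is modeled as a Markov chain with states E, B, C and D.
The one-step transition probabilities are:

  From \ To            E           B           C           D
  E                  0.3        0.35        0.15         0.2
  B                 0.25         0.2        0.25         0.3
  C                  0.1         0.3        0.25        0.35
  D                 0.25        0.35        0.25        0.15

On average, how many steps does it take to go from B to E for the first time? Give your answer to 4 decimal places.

4.7059

Let t(s) be the expected number of steps to first reach E from state s, with t(E) = 0. Conditioning on the first step:
t(B) = 1 + 0.2·t(B) + 0.25·t(C) + 0.3·t(D)
t(C) = 1 + 0.3·t(B) + 0.25·t(C) + 0.35·t(D)
t(D) = 1 + 0.35·t(B) + 0.25·t(C) + 0.15·t(D)
Solving: t(B) = 4.7059, t(C) = 5.4118, t(D) = 4.7059.
Expected steps from B to E: 4.7059.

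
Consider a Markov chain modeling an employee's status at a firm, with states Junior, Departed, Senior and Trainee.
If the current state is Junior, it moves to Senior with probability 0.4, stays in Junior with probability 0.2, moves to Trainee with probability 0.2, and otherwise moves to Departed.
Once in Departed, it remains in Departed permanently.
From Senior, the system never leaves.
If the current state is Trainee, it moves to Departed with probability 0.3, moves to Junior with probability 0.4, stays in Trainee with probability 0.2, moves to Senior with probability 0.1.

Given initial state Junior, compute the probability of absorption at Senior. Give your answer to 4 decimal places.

0.6071

Let h(s) be the probability of absorption at Senior starting from transient state s. Then h(Senior) = 1 and h(Departed) = 0. By first-step analysis:
h(Junior) = 0.2·h(Junior) + 0.2·0 + 0.4·1 + 0.2·h(Trainee)
h(Trainee) = 0.4·h(Junior) + 0.3·0 + 0.1·1 + 0.2·h(Trainee)
Solving: h(Junior) = 0.6071, h(Trainee) = 0.4286.
Starting from Junior, the probability is 0.6071.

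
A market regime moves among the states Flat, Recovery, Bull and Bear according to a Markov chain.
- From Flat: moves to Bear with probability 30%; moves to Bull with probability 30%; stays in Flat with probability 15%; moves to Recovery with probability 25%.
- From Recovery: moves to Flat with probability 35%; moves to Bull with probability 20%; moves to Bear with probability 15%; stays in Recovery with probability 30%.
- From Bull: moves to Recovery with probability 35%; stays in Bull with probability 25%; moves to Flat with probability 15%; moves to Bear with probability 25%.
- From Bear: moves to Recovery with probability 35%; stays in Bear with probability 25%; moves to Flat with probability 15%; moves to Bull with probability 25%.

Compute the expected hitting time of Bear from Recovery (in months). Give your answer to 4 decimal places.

Let t(s) be the expected number of months to first reach Bear from state s, with t(Bear) = 0. Conditioning on the first month:
t(Flat) = 1 + 0.15·t(Flat) + 0.25·t(Recovery) + 0.3·t(Bull)
t(Recovery) = 1 + 0.35·t(Flat) + 0.3·t(Recovery) + 0.2·t(Bull)
t(Bull) = 1 + 0.15·t(Flat) + 0.35·t(Recovery) + 0.25·t(Bull)
Solving: t(Flat) = 4.1060, t(Recovery) = 4.7275, t(Bull) = 4.3607.
Expected months from Recovery to Bear: 4.7275.

4.7275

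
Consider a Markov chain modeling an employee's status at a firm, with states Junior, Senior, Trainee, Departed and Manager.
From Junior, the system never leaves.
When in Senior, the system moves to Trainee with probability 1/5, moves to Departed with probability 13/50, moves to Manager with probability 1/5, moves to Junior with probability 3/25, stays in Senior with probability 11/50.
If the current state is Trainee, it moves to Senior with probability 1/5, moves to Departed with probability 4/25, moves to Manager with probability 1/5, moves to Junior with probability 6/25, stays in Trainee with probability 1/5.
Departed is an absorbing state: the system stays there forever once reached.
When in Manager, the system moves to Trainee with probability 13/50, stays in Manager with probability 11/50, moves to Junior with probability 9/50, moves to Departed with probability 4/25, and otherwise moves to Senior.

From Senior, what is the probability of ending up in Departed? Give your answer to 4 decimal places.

0.5806

Let h(s) be the probability of absorption at Departed starting from transient state s. Then h(Departed) = 1 and h(Junior) = 0. By first-step analysis:
h(Senior) = 0.12·0 + 0.22·h(Senior) + 0.2·h(Trainee) + 0.26·1 + 0.2·h(Manager)
h(Trainee) = 0.24·0 + 0.2·h(Senior) + 0.2·h(Trainee) + 0.16·1 + 0.2·h(Manager)
h(Manager) = 0.18·0 + 0.18·h(Senior) + 0.26·h(Trainee) + 0.16·1 + 0.22·h(Manager)
Solving: h(Senior) = 0.5806, h(Trainee) = 0.4690, h(Manager) = 0.4955.
Starting from Senior, the probability is 0.5806.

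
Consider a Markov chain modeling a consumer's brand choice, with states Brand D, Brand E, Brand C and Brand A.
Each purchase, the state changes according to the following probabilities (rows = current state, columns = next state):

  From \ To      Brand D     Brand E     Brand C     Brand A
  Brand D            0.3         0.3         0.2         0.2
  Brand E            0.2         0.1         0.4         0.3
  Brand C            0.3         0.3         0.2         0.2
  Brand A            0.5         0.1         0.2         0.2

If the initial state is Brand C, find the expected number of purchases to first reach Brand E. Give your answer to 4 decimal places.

Let t(s) be the expected number of purchases to first reach Brand E from state s, with t(Brand E) = 0. Conditioning on the first purchase:
t(Brand D) = 1 + 0.3·t(Brand D) + 0.2·t(Brand C) + 0.2·t(Brand A)
t(Brand C) = 1 + 0.3·t(Brand D) + 0.2·t(Brand C) + 0.2·t(Brand A)
t(Brand A) = 1 + 0.5·t(Brand D) + 0.2·t(Brand C) + 0.2·t(Brand A)
Solving: t(Brand D) = 3.8462, t(Brand C) = 3.8462, t(Brand A) = 4.6154.
Expected purchases from Brand C to Brand E: 3.8462.

3.8462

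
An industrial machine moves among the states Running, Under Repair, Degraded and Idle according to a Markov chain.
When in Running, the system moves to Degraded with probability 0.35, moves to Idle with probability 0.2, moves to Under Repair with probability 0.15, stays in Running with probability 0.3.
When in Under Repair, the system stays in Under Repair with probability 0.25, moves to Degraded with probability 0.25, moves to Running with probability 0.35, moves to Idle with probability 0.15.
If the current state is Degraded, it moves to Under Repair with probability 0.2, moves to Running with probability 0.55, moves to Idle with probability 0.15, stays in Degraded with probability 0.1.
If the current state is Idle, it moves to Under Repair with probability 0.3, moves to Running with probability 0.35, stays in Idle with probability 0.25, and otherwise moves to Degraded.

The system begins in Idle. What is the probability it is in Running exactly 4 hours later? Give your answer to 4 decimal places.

0.3754

Propagate the distribution vector 4 hours from Idle.
After 0 hours: (0.0000, 0.0000, 0.0000, 1.0000)
After 1 hour: (0.3500, 0.3000, 0.1000, 0.2500)
After 2 hours: (0.3525, 0.2225, 0.2325, 0.1925)
After 3 hours: (0.3789, 0.2128, 0.2215, 0.1869)
After 4 hours: (0.3754, 0.2104, 0.2266, 0.1876)
P(in Running after 4 hours) = 0.3754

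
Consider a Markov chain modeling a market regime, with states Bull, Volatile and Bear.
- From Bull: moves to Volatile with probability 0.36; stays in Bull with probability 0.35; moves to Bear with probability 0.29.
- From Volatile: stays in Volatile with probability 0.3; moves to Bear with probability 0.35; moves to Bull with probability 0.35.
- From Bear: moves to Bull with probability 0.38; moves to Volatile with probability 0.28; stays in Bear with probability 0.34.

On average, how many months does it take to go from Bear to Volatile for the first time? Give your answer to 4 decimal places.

Let t(s) be the expected number of months to first reach Volatile from state s, with t(Volatile) = 0. Conditioning on the first month:
t(Bull) = 1 + 0.35·t(Bull) + 0.29·t(Bear)
t(Bear) = 1 + 0.38·t(Bull) + 0.34·t(Bear)
Solving: t(Bull) = 2.9799, t(Bear) = 3.2309.
Expected months from Bear to Volatile: 3.2309.

3.2309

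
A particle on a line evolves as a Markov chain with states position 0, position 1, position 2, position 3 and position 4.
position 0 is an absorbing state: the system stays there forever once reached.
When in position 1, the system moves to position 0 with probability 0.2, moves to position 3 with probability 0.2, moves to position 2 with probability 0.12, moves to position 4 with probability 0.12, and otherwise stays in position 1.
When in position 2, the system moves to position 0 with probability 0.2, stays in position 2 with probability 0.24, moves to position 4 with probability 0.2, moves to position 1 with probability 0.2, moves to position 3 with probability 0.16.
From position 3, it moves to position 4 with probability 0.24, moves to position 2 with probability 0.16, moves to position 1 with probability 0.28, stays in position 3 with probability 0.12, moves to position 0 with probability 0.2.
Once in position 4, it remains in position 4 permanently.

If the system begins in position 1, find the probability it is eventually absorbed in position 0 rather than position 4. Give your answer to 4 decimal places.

0.5663

Let h(s) be the probability of absorption at position 0 starting from transient state s. Then h(position 0) = 1 and h(position 4) = 0. By first-step analysis:
h(position 1) = 0.2·1 + 0.36·h(position 1) + 0.12·h(position 2) + 0.2·h(position 3) + 0.12·0
h(position 2) = 0.2·1 + 0.2·h(position 1) + 0.24·h(position 2) + 0.16·h(position 3) + 0.2·0
h(position 3) = 0.2·1 + 0.28·h(position 1) + 0.16·h(position 2) + 0.12·h(position 3) + 0.24·0
Solving: h(position 1) = 0.5663, h(position 2) = 0.5178, h(position 3) = 0.5016.
Starting from position 1, the probability is 0.5663.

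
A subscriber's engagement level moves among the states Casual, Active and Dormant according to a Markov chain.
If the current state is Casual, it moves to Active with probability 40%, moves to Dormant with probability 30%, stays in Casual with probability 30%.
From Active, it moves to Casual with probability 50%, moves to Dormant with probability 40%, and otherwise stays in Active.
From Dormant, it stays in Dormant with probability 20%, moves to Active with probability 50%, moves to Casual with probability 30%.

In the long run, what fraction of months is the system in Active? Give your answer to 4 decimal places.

0.3310

Let the stationary distribution be π with π = πP and π_1 + π_2 + π_3 = 1.
π_1 = 0.3·π_1 + 0.5·π_2 + 0.3·π_3
π_2 = 0.4·π_1 + 0.1·π_2 + 0.5·π_3
Solving with the normalization constraint gives π = (0.3662, 0.3310, 0.3028).
So the stationary probability of Active is 0.3310.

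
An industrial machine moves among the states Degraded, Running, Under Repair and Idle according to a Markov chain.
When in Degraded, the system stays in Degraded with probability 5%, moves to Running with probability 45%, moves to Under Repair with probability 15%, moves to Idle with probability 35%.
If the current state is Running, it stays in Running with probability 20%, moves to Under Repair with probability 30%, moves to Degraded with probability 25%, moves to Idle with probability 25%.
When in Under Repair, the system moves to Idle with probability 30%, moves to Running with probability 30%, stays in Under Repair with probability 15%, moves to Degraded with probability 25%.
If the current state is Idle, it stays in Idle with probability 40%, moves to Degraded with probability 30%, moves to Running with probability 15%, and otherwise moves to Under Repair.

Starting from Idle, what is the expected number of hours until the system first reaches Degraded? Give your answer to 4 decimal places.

3.5485

Let t(s) be the expected number of hours to first reach Degraded from state s, with t(Degraded) = 0. Conditioning on the first hour:
t(Running) = 1 + 0.2·t(Running) + 0.3·t(Under Repair) + 0.25·t(Idle)
t(Under Repair) = 1 + 0.3·t(Running) + 0.15·t(Under Repair) + 0.3·t(Idle)
t(Idle) = 1 + 0.15·t(Running) + 0.15·t(Under Repair) + 0.4·t(Idle)
Solving: t(Running) = 3.7685, t(Under Repair) = 3.7590, t(Idle) = 3.5485.
Expected hours from Idle to Degraded: 3.5485.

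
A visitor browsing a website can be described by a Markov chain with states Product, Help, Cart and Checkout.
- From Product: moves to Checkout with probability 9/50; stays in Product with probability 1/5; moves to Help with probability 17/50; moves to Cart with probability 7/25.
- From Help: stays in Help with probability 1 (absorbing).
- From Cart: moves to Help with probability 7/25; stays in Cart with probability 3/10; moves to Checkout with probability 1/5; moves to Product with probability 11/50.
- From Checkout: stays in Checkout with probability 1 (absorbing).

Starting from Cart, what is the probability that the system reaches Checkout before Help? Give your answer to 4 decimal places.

Let h(s) be the probability of absorption at Checkout starting from transient state s. Then h(Checkout) = 1 and h(Help) = 0. By first-step analysis:
h(Product) = 0.2·h(Product) + 0.34·0 + 0.28·h(Cart) + 0.18·1
h(Cart) = 0.22·h(Product) + 0.28·0 + 0.3·h(Cart) + 0.2·1
Solving: h(Product) = 0.3652, h(Cart) = 0.4005.
Starting from Cart, the probability is 0.4005.

0.4005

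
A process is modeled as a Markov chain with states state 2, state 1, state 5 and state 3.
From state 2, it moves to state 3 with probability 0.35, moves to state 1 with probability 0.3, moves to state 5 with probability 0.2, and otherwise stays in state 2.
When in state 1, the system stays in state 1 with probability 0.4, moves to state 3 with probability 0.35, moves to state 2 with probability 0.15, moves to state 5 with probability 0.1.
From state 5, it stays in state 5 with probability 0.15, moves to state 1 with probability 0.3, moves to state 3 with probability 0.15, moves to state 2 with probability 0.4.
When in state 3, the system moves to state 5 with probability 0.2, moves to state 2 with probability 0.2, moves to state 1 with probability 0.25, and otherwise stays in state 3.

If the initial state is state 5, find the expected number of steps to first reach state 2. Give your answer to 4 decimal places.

Let t(s) be the expected number of steps to first reach state 2 from state s, with t(state 2) = 0. Conditioning on the first step:
t(state 1) = 1 + 0.4·t(state 1) + 0.1·t(state 5) + 0.35·t(state 3)
t(state 5) = 1 + 0.3·t(state 1) + 0.15·t(state 5) + 0.15·t(state 3)
t(state 3) = 1 + 0.25·t(state 1) + 0.2·t(state 5) + 0.35·t(state 3)
Solving: t(state 1) = 4.9775, t(state 5) = 3.7460, t(state 3) = 4.6055.
Expected steps from state 5 to state 2: 3.7460.

3.7460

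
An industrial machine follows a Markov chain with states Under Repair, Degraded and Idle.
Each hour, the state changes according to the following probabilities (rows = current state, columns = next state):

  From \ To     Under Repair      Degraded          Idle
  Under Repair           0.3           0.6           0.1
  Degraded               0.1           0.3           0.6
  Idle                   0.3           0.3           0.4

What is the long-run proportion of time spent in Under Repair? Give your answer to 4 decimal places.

0.2264

Let the stationary distribution be π with π = πP and π_1 + π_2 + π_3 = 1.
π_1 = 0.3·π_1 + 0.1·π_2 + 0.3·π_3
π_2 = 0.6·π_1 + 0.3·π_2 + 0.3·π_3
Solving with the normalization constraint gives π = (0.2264, 0.3679, 0.4057).
So the stationary probability of Under Repair is 0.2264.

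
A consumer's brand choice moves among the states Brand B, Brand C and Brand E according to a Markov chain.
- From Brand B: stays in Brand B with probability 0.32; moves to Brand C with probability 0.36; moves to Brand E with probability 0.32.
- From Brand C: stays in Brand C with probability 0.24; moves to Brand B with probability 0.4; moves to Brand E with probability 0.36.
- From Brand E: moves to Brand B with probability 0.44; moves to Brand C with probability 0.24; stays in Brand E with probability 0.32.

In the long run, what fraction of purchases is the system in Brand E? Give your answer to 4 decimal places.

Let the stationary distribution be π with π = πP and π_1 + π_2 + π_3 = 1.
π_1 = 0.32·π_1 + 0.4·π_2 + 0.44·π_3
π_2 = 0.36·π_1 + 0.24·π_2 + 0.24·π_3
Solving with the normalization constraint gives π = (0.3826, 0.2859, 0.3314).
So the stationary probability of Brand E is 0.3314.

0.3314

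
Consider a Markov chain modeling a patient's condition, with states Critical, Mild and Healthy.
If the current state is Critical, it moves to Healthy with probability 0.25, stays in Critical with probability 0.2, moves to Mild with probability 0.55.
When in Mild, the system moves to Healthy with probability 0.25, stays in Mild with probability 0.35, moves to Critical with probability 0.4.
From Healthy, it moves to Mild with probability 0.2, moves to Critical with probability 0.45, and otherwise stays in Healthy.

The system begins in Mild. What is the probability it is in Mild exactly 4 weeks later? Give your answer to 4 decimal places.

0.3778

Propagate the distribution vector 4 weeks from Mild.
After 0 weeks: (0.0000, 1.0000, 0.0000)
After 1 week: (0.4000, 0.3500, 0.2500)
After 2 weeks: (0.3325, 0.3925, 0.2750)
After 3 weeks: (0.3473, 0.3753, 0.2775)
After 4 weeks: (0.3444, 0.3778, 0.2778)
P(in Mild after 4 weeks) = 0.3778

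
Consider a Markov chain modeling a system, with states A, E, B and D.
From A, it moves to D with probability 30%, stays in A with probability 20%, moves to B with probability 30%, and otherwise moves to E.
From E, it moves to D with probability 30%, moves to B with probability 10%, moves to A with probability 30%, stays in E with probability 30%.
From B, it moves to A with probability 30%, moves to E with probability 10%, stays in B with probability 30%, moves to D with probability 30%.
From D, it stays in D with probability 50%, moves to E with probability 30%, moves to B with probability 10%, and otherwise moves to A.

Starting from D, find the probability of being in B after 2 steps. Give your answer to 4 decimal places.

0.1400

Propagate the distribution vector 2 steps from D.
After 0 steps: (0.0000, 0.0000, 0.0000, 1.0000)
After 1 step: (0.1000, 0.3000, 0.1000, 0.5000)
After 2 steps: (0.1900, 0.2700, 0.1400, 0.4000)
P(in B after 2 steps) = 0.1400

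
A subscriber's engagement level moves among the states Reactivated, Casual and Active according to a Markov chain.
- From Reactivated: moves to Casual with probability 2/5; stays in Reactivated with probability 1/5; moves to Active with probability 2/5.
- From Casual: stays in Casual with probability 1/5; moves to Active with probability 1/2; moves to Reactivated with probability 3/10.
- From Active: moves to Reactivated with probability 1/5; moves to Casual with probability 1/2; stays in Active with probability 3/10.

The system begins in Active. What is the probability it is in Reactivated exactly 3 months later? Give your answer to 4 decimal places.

0.2330

Propagate the distribution vector 3 months from Active.
After 0 months: (0.0000, 0.0000, 1.0000)
After 1 month: (0.2000, 0.5000, 0.3000)
After 2 months: (0.2500, 0.3300, 0.4200)
After 3 months: (0.2330, 0.3760, 0.3910)
P(in Reactivated after 3 months) = 0.2330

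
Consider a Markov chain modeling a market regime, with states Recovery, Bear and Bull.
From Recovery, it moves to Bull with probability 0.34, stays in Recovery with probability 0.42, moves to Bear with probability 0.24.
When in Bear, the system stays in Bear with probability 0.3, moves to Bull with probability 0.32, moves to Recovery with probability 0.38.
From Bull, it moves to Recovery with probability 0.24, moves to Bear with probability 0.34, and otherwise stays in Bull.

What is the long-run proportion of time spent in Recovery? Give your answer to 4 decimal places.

Let the stationary distribution be π with π = πP and π_1 + π_2 + π_3 = 1.
π_1 = 0.42·π_1 + 0.38·π_2 + 0.24·π_3
π_2 = 0.24·π_1 + 0.3·π_2 + 0.34·π_3
Solving with the normalization constraint gives π = (0.3429, 0.2940, 0.3632).
So the stationary probability of Recovery is 0.3429.

0.3429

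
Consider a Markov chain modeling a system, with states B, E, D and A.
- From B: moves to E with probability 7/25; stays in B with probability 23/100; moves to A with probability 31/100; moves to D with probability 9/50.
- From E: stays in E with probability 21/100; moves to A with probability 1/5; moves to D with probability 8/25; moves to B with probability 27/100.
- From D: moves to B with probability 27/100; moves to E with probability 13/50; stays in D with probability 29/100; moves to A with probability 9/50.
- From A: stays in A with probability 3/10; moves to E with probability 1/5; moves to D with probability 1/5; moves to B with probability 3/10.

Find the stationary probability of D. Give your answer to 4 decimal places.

0.2454

Let the stationary distribution be π with π = πP and π_1 + π_2 + π_3 + π_4 = 1.
π_1 = 0.23·π_1 + 0.27·π_2 + 0.27·π_3 + 0.3·π_4
π_2 = 0.28·π_1 + 0.21·π_2 + 0.26·π_3 + 0.2·π_4
π_3 = 0.18·π_1 + 0.32·π_2 + 0.29·π_3 + 0.2·π_4
Solving with the normalization constraint gives π = (0.2668, 0.2385, 0.2454, 0.2494).
So the stationary probability of D is 0.2454.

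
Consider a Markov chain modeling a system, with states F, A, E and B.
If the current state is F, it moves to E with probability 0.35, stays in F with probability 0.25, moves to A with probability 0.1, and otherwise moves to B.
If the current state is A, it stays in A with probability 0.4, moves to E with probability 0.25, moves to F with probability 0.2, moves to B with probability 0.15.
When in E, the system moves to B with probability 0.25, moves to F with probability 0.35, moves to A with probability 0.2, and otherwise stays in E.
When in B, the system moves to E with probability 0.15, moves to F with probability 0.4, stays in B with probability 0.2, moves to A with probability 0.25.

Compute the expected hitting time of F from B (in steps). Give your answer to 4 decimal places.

Let t(s) be the expected number of steps to first reach F from state s, with t(F) = 0. Conditioning on the first step:
t(A) = 1 + 0.4·t(A) + 0.25·t(E) + 0.15·t(B)
t(E) = 1 + 0.2·t(A) + 0.2·t(E) + 0.25·t(B)
t(B) = 1 + 0.25·t(A) + 0.15·t(E) + 0.2·t(B)
Solving: t(A) = 3.7126, t(E) = 3.1138, t(B) = 2.9940.
Expected steps from B to F: 2.9940.

2.9940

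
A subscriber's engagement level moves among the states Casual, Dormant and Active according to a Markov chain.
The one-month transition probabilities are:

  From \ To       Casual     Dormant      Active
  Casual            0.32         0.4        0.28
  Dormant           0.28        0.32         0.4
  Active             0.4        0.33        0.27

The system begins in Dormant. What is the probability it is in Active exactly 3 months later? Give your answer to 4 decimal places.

0.3184

Propagate the distribution vector 3 months from Dormant.
After 0 months: (0.0000, 1.0000, 0.0000)
After 1 month: (0.2800, 0.3200, 0.4000)
After 2 months: (0.3392, 0.3464, 0.3144)
After 3 months: (0.3313, 0.3503, 0.3184)
P(in Active after 3 months) = 0.3184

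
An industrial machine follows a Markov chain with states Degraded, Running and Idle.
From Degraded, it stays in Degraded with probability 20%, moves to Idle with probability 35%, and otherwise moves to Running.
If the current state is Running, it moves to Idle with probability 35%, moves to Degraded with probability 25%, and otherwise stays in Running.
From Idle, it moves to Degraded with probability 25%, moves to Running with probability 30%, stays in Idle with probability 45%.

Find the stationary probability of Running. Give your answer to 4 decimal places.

0.3730

Let the stationary distribution be π with π = πP and π_1 + π_2 + π_3 = 1.
π_1 = 0.2·π_1 + 0.25·π_2 + 0.25·π_3
π_2 = 0.45·π_1 + 0.4·π_2 + 0.3·π_3
Solving with the normalization constraint gives π = (0.2381, 0.3730, 0.3889).
So the stationary probability of Running is 0.3730.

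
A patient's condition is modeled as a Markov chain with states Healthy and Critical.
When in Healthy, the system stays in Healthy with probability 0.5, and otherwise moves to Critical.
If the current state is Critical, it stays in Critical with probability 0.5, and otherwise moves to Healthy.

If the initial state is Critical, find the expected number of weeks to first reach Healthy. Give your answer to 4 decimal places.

Let t(s) be the expected number of weeks to first reach Healthy from state s, with t(Healthy) = 0. Conditioning on the first week:
t(Critical) = 1 + 0.5·t(Critical)
Solving: t(Critical) = 2.0000.
Expected weeks from Critical to Healthy: 2.0000.

2.0000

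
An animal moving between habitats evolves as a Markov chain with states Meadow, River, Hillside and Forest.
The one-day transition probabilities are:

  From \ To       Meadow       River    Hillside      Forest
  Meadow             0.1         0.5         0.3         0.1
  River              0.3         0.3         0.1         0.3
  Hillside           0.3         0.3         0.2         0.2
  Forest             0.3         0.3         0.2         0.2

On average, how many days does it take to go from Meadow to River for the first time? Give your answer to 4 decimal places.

Let t(s) be the expected number of days to first reach River from state s, with t(River) = 0. Conditioning on the first day:
t(Meadow) = 1 + 0.1·t(Meadow) + 0.3·t(Hillside) + 0.1·t(Forest)
t(Hillside) = 1 + 0.3·t(Meadow) + 0.2·t(Hillside) + 0.2·t(Forest)
t(Forest) = 1 + 0.3·t(Meadow) + 0.2·t(Hillside) + 0.2·t(Forest)
Solving: t(Meadow) = 2.3810, t(Hillside) = 2.8571, t(Forest) = 2.8571.
Expected days from Meadow to River: 2.3810.

2.3810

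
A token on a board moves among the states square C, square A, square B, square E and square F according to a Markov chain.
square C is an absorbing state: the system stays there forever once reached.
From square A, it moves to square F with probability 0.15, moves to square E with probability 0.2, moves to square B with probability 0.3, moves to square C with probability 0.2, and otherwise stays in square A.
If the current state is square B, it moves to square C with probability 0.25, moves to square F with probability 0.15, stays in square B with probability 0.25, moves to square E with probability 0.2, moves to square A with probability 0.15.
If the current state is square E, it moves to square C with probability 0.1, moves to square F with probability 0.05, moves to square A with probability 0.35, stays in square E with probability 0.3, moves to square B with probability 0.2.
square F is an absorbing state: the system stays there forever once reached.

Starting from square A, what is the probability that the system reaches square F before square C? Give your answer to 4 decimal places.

Let h(s) be the probability of absorption at square F starting from transient state s. Then h(square F) = 1 and h(square C) = 0. By first-step analysis:
h(square A) = 0.2·0 + 0.15·h(square A) + 0.3·h(square B) + 0.2·h(square E) + 0.15·1
h(square B) = 0.25·0 + 0.15·h(square A) + 0.25·h(square B) + 0.2·h(square E) + 0.15·1
h(square E) = 0.1·0 + 0.35·h(square A) + 0.2·h(square B) + 0.3·h(square E) + 0.05·1
Solving: h(square A) = 0.4008, h(square B) = 0.3817, h(square E) = 0.3809.
Starting from square A, the probability is 0.4008.

0.4008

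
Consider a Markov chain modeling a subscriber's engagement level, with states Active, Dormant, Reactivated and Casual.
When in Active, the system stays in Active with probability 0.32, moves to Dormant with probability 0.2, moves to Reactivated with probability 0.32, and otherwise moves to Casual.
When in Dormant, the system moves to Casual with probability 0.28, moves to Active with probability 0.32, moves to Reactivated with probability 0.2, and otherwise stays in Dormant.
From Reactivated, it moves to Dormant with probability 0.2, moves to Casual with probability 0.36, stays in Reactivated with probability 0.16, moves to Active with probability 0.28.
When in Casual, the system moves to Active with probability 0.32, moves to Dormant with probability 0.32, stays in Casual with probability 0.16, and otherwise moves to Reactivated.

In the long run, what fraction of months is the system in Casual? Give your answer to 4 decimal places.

0.2330

Let the stationary distribution be π with π = πP and π_1 + π_2 + π_3 + π_4 = 1.
π_1 = 0.32·π_1 + 0.32·π_2 + 0.28·π_3 + 0.32·π_4
π_2 = 0.2·π_1 + 0.2·π_2 + 0.2·π_3 + 0.32·π_4
π_3 = 0.32·π_1 + 0.2·π_2 + 0.16·π_3 + 0.2·π_4
Solving with the normalization constraint gives π = (0.3109, 0.2280, 0.2282, 0.2330).
So the stationary probability of Casual is 0.2330.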